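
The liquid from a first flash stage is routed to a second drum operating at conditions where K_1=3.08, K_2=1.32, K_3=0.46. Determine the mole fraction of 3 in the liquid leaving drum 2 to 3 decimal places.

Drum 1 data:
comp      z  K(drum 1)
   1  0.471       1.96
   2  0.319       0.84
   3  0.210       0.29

Drum 1:
Let ψ₁ = V/F and solve Σ zᵢ(Kᵢ−1)/(1+ψ₁(Kᵢ−1)) = 0.
g(0) = ΣzᵢKᵢ − 1 = 0.252 and g(1) = 1 − Σzᵢ/Kᵢ = -0.344, so a root lies in (0, 1).
Newton–Raphson from ψ₁ = 0.5:
  ψ₁ = 0.500: g = 0.0189, g' = -0.462 → ψ₁ = 0.541
  ψ₁ = 0.541: g = -0.0003, g' = -0.477 → ψ₁ = 0.540
Converged at ψ₁ = 0.540.
Drum-1 compositions:
  1: x = 0.310, y = 0.608
  2: x = 0.349, y = 0.293
  3: x = 0.341, y = 0.099
Drum-2 feed = drum-1 liquid: z₂ = (0.3101, 0.3492, 0.3407).
Drum 2:
Let ψ₂ = V/F and solve Σ zᵢ(Kᵢ−1)/(1+ψ₂(Kᵢ−1)) = 0.
Check two-phase: ΣzᵢKᵢ = 1.573 > 1 and Σzᵢ/Kᵢ = 1.106 > 1, so g(0) = 0.573 > 0 and g(1) = -0.106 < 0.
Newton iteration, ψ₂⁰ = 0.5:
  ψ₂ = 0.500: g = 0.1606, g' = -0.535 → ψ₂ = 0.800
  ψ₂ = 0.800: g = 0.0073, g' = -0.520 → ψ₂ = 0.814
Converged at ψ₂ = 0.814.
  1: x = 0.115, y = 0.355
  2: x = 0.277, y = 0.366
  3: x = 0.608, y = 0.280

x_3 (drum 2) = 0.608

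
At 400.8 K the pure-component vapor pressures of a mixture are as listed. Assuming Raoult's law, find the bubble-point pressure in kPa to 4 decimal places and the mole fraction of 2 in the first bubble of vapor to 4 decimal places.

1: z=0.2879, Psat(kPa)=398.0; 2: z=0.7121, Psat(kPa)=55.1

Pbub = 153.8209 kPa, y_2 = 0.2551

At the bubble point ψ → 0, so ΣzᵢKᵢ = 1 with Kᵢ = Pᵢˢᵃᵗ/P ⇒ P = ΣzᵢPᵢˢᵃᵗ.
P = 0.2879·398.0 + 0.7121·55.1 = 153.8209 kPa
yᵢ = zᵢPᵢˢᵃᵗ/P ⇒ y_2 = 0.7121·55.1/153.8209 = 0.2551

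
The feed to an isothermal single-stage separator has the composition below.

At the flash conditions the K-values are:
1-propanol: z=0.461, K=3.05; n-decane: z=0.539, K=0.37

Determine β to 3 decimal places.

β = 0.469

Let β = V/F and solve Σ zᵢ(Kᵢ−1)/(1+β(Kᵢ−1)) = 0.
g(0) = ΣzᵢKᵢ − 1 = 0.605 and g(1) = 1 − Σzᵢ/Kᵢ = -0.608, so a root lies in (0, 1).
Binary case is linear: z₁(K₁−1)(1+β(K₂−1)) + z₂(K₂−1)(1+β(K₁−1)) = 0
⇒ β = [z₁(K₁−1)+z₂(K₂−1)] / [−(K₁−1)(K₂−1)] = 0.6055/1.2915 = 0.469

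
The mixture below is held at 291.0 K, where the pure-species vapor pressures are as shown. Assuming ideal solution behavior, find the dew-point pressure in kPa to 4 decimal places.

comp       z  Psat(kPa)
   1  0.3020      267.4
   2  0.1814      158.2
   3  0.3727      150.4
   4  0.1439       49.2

At the dew point ψ → 1, so Σzᵢ/Kᵢ = 1 with Kᵢ = Pᵢˢᵃᵗ/P ⇒ 1/P = Σzᵢ/Pᵢˢᵃᵗ.
1/P = 0.3020/267.4 + 0.1814/158.2 + 0.3727/150.4 + 0.1439/49.2 = 0.0076789 ⇒ P = 130.2270 kPa

Pdew = 130.2270 kPa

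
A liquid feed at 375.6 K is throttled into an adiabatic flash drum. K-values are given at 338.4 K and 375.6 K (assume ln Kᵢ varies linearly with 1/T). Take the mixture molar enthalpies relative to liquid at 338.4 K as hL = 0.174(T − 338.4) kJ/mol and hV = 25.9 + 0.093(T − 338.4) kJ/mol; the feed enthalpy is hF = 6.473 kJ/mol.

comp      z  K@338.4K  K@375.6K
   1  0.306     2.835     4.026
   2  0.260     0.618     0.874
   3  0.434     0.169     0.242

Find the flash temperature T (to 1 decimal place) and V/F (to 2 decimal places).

T = 350.8 K, V/F = 0.17

Adiabatic flash: solve Rachford–Rice at each trial T, then check hF = ψ·hV(T) + (1−ψ)·hL(T).
  T = 338.4 K: K = (2.835, 0.618, 0.169), RR gives ψ = 0.081, H_out = 2.091 kJ/mol
  T = 375.6 K: K = (4.026, 0.874, 0.242), RR gives ψ = 0.322, H_out = 13.835 kJ/mol
  T = 357.0 K: K = (3.409, 0.742, 0.204), RR gives ψ = 0.213, H_out = 8.437 kJ/mol
  T = 347.7 K: K = (3.117, 0.679, 0.186), RR gives ψ = 0.151, H_out = 5.423 kJ/mol
  T = 352.4 K: K = (3.263, 0.710, 0.195), RR gives ψ = 0.183, H_out = 6.979 kJ/mol
  T = 350.0 K: K = (3.188, 0.694, 0.191), RR gives ψ = 0.167, H_out = 6.193 kJ/mol
  T = 351.2 K: K = (3.226, 0.702, 0.193), RR gives ψ = 0.175, H_out = 6.589 kJ/mol
Linear interpolation between T = 350.0 (H_out = 6.193) and T = 351.2 (H_out = 6.589) on hF = 6.473 gives T ≈ 350.8 K, at which ψ = 0.17.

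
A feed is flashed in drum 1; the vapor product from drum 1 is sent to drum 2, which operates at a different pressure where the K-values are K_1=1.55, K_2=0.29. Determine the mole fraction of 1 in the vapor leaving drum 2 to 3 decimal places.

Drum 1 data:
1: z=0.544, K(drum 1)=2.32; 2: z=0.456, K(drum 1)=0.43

y_1 (drum 2) = 0.873

Drum 1:
Material balance + equilibrium reduce to Σ zᵢ(Kᵢ−1)/(1+ψ₁(Kᵢ−1)) = 0.
g(0) = ΣzᵢKᵢ − 1 = 0.458 and g(1) = 1 − Σzᵢ/Kᵢ = -0.295, so a root lies in (0, 1).
Binary case is linear: z₁(K₁−1)(1+ψ₁(K₂−1)) + z₂(K₂−1)(1+ψ₁(K₁−1)) = 0
⇒ ψ₁ = [z₁(K₁−1)+z₂(K₂−1)] / [−(K₁−1)(K₂−1)] = 0.4582/0.7524 = 0.609
Drum-1 compositions:
  1: x = 0.302, y = 0.700
  2: x = 0.698, y = 0.300
Drum-2 feed = drum-1 vapor: z₂ = (0.6997, 0.3003).
Drum 2:
Let ψ₂ = V/F and solve Σ zᵢ(Kᵢ−1)/(1+ψ₂(Kᵢ−1)) = 0.
Feasibility: ΣzᵢKᵢ = 1.172, Σzᵢ/Kᵢ = 1.487 — both > 1, two phases present.
Binary case is linear: z₁(K₁−1)(1+ψ₂(K₂−1)) + z₂(K₂−1)(1+ψ₂(K₁−1)) = 0
⇒ ψ₂ = [z₁(K₁−1)+z₂(K₂−1)] / [−(K₁−1)(K₂−1)] = 0.1716/0.3905 = 0.439
  1: x = 0.563, y = 0.873
  2: x = 0.437, y = 0.127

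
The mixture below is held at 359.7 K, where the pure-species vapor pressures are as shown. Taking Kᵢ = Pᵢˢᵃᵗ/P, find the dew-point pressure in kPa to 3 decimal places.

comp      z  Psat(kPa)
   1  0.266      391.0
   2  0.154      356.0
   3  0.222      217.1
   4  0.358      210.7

At the dew point ψ → 1, so Σzᵢ/Kᵢ = 1 with Kᵢ = Pᵢˢᵃᵗ/P ⇒ 1/P = Σzᵢ/Pᵢˢᵃᵗ.
1/P = 0.266/391.0 + 0.154/356.0 + 0.222/217.1 + 0.358/210.7 = 0.003835 ⇒ P = 260.786 kPa

Pdew = 260.786 kPa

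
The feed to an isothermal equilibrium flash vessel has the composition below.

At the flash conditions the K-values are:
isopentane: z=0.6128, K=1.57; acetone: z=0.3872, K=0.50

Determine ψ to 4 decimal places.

Material balance + equilibrium reduce to Σ zᵢ(Kᵢ−1)/(1+ψ(Kᵢ−1)) = 0.
g(0) = ΣzᵢKᵢ − 1 = 0.1557 and g(1) = 1 − Σzᵢ/Kᵢ = -0.1647, so a root lies in (0, 1).
Binary case is linear: z₁(K₁−1)(1+ψ(K₂−1)) + z₂(K₂−1)(1+ψ(K₁−1)) = 0
⇒ ψ = [z₁(K₁−1)+z₂(K₂−1)] / [−(K₁−1)(K₂−1)] = 0.15570/0.28500 = 0.5463

ψ = 0.5463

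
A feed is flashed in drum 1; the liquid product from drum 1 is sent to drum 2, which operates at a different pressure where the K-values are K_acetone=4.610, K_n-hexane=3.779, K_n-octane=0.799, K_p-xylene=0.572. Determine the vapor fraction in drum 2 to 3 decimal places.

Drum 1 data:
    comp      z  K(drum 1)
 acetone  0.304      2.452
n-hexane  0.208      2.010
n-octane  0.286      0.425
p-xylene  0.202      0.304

Drum 1:
Rachford–Rice: g(ψ₁) = Σ zᵢ(Kᵢ−1)/(1+ψ₁(Kᵢ−1)) = 0.
Check two-phase: ΣzᵢKᵢ = 1.346 > 1 and Σzᵢ/Kᵢ = 1.565 > 1, so g(0) = 0.346 > 0 and g(1) = -0.565 < 0.
Newton–Raphson from ψ₁ = 0.36:
  ψ₁ = 0.360: g = 0.0490, g' = -0.715 → ψ₁ = 0.428
  ψ₁ = 0.428: g = 0.0002, g' = -0.712 → ψ₁ = 0.429
Converged at ψ₁ = 0.429.
Drum-1 compositions:
  acetone: x = 0.187, y = 0.459
  n-hexane: x = 0.145, y = 0.292
  n-octane: x = 0.380, y = 0.161
  p-xylene: x = 0.288, y = 0.088
Drum-2 feed = drum-1 liquid: z₂ = (0.1874, 0.1451, 0.3796, 0.2879).
Drum 2:
Rachford–Rice: g(ψ₂) = Σ zᵢ(Kᵢ−1)/(1+ψ₂(Kᵢ−1)) = 0.
g(0) = ΣzᵢKᵢ − 1 = 0.880 and g(1) = 1 − Σzᵢ/Kᵢ = -0.057, so a root lies in (0, 1).
Newton–Raphson from ψ₂ = 0.5:
  ψ₂ = 0.500: g = 0.1683, g' = -0.611 → ψ₂ = 0.776
  ψ₂ = 0.776: g = 0.0310, g' = -0.421 → ψ₂ = 0.849
  ψ₂ = 0.849: g = 0.0009, g' = -0.399 → ψ₂ = 0.851
Converged at ψ₂ = 0.851.
  acetone: x = 0.046, y = 0.212
  n-hexane: x = 0.043, y = 0.163
  n-octane: x = 0.458, y = 0.366
  p-xylene: x = 0.453, y = 0.259

V/F (drum 2) = 0.851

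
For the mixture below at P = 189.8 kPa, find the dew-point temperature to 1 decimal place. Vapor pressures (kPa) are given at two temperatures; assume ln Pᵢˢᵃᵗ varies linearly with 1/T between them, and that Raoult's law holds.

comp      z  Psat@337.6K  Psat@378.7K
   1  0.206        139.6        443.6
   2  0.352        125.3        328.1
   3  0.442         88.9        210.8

Dew-point temperature: Σzᵢ·P/Pᵢˢᵃᵗ(T) = 1. Interpolate ln Pᵢˢᵃᵗ = aᵢ + bᵢ/T.
  T = 337.6 K: ΣzᵢP/Pᵢˢᵃᵗ = 1.7569
  T = 378.7 K: ΣzᵢP/Pᵢˢᵃᵗ = 0.6897
  T = 358.1 K: ΣzᵢP/Pᵢˢᵃᵗ = 1.0716
  T = 368.4 K: ΣzᵢP/Pᵢˢᵃᵗ = 0.8542
  T = 363.2 K: ΣzᵢP/Pᵢˢᵃᵗ = 0.9562
  T = 360.6 K: ΣzᵢP/Pᵢˢᵃᵗ = 1.0129
Interpolating between 360.6 K and 363.2 K gives T ≈ 361.2 K.

T = 361.2 K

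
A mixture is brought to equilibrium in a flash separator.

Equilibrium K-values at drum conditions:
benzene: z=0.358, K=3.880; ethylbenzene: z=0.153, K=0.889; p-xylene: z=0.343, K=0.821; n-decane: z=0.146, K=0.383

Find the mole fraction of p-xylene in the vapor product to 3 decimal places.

y_p-xylene = 0.335

Let β = V/F and solve Σ zᵢ(Kᵢ−1)/(1+β(Kᵢ−1)) = 0.
Feasibility: ΣzᵢKᵢ = 1.863, Σzᵢ/Kᵢ = 1.063 — both > 1, two phases present.
Iterate (Newton) starting at β = 0.5:
  β = 0.500: g = 0.2069, g' = -0.630 → β = 0.828
  β = 0.828: g = 0.0296, g' = -0.509 → β = 0.886
Converged at β = 0.886.
Compositions from xᵢ = zᵢ/(1+β(Kᵢ−1)), yᵢ = Kᵢxᵢ:
  benzene: x = 0.101, y = 0.391
  ethylbenzene: x = 0.170, y = 0.151
  p-xylene: x = 0.408, y = 0.335
  n-decane: x = 0.322, y = 0.123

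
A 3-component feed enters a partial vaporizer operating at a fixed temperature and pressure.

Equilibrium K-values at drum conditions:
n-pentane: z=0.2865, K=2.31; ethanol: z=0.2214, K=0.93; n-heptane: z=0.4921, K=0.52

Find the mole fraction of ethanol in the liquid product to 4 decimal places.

Let ψ = V/F and solve Σ zᵢ(Kᵢ−1)/(1+ψ(Kᵢ−1)) = 0.
Feasibility: ΣzᵢKᵢ = 1.1236, Σzᵢ/Kᵢ = 1.3084 — both > 1, two phases present.
Iterate (Newton) starting at ψ = 0.57:
  ψ = 0.5700: g = -0.12645, g' = -0.3772 → ψ = 0.2348
  ψ = 0.2348: g = 0.00507, g' = -0.4327 → ψ = 0.2465
  ψ = 0.2465: g = 0.00003, g' = -0.4279 → ψ = 0.2466
Converged at ψ = 0.2466.
Compositions from xᵢ = zᵢ/(1+ψ(Kᵢ−1)), yᵢ = Kᵢxᵢ:
  n-pentane: x = 0.2166, y = 0.5002
  ethanol: x = 0.2253, y = 0.2095
  n-heptane: x = 0.5582, y = 0.2902

x_ethanol = 0.2253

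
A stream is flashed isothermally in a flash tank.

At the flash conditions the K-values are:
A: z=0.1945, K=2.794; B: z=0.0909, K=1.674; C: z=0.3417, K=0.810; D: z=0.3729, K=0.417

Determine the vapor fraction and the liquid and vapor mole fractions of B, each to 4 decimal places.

ψ = 0.1949, x_B = 0.0803, y_B = 0.1345

Let ψ = V/F and solve Σ zᵢ(Kᵢ−1)/(1+ψ(Kᵢ−1)) = 0.
Feasibility: ΣzᵢKᵢ = 1.1279, Σzᵢ/Kᵢ = 1.4400 — both > 1, two phases present.
Iterate (Newton) starting at ψ = 0.68:
  ψ = 0.6800: g = -0.23556, g' = -0.5106 → ψ = 0.2187
  ψ = 0.2187: g = -0.01290, g' = -0.5342 → ψ = 0.1945
  ψ = 0.1945: g = 0.00020, g' = -0.5508 → ψ = 0.1949
Converged at ψ = 0.1949.
Compositions from xᵢ = zᵢ/(1+ψ(Kᵢ−1)), yᵢ = Kᵢxᵢ:
  A: x = 0.1441, y = 0.4026
  B: x = 0.0803, y = 0.1345
  C: x = 0.3548, y = 0.2874
  D: x = 0.4207, y = 0.1754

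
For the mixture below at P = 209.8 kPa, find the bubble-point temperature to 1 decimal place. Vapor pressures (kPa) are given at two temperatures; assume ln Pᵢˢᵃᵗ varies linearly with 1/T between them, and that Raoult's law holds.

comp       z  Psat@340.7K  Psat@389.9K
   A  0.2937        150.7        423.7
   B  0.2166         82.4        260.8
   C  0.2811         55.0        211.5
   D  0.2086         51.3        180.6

T = 376.6 K

Bubble-point temperature: ΣzᵢPᵢˢᵃᵗ(T) = P. Interpolate ln Pᵢˢᵃᵗ = aᵢ + bᵢ/T.
  T = 340.7 K: ΣzᵢPᵢˢᵃᵗ = 88.27 kPa
  T = 389.9 K: ΣzᵢPᵢˢᵃᵗ = 278.06 kPa
  T = 365.3 K: ΣzᵢPᵢˢᵃᵗ = 162.52 kPa
  T = 377.6 K: ΣzᵢPᵢˢᵃᵗ = 214.36 kPa
  T = 371.5 K: ΣzᵢPᵢˢᵃᵗ = 187.27 kPa
  T = 374.6 K: ΣzᵢPᵢˢᵃᵗ = 200.68 kPa
  T = 376.1 K: ΣzᵢPᵢˢᵃᵗ = 207.43 kPa
Interpolating between 376.1 K and 377.6 K gives T ≈ 376.6 K.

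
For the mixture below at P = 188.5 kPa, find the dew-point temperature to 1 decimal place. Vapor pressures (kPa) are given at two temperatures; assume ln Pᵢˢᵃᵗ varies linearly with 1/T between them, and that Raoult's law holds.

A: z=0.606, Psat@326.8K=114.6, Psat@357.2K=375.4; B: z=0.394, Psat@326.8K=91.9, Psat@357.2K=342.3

T = 340.6 K

Dew-point temperature: Σzᵢ·P/Pᵢˢᵃᵗ(T) = 1. Interpolate ln Pᵢˢᵃᵗ = aᵢ + bᵢ/T.
  T = 326.8 K: ΣzᵢP/Pᵢˢᵃᵗ = 1.8049
  T = 357.2 K: ΣzᵢP/Pᵢˢᵃᵗ = 0.5213
  T = 342.0 K: ΣzᵢP/Pᵢˢᵃᵗ = 0.9431
  T = 334.4 K: ΣzᵢP/Pᵢˢᵃᵗ = 1.2949
  T = 338.2 K: ΣzᵢP/Pᵢˢᵃᵗ = 1.1031
  T = 340.1 K: ΣzᵢP/Pᵢˢᵃᵗ = 1.0195
Interpolating between 340.1 K and 342.0 K gives T ≈ 340.6 K.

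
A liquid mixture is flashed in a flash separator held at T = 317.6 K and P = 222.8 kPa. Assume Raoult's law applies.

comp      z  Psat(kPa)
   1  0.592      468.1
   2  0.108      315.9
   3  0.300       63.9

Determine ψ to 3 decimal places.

ψ = 0.671

Raoult's law: Kᵢ = Pᵢˢᵃᵗ/P = Pᵢˢᵃᵗ/222.8.
  K_1 = 468.1/222.8 = 2.10099, K_2 = 315.9/222.8 = 1.41786, K_3 = 63.9/222.8 = 0.28680
Rachford–Rice: g(ψ) = Σ zᵢ(Kᵢ−1)/(1+ψ(Kᵢ−1)) = 0.
g(0) = ΣzᵢKᵢ − 1 = 0.483 and g(1) = 1 − Σzᵢ/Kᵢ = -0.404, so a root lies in (0, 1).
Newton–Raphson from ψ = 0.5:
  ψ = 0.500: g = 0.1252, g' = -0.680 → ψ = 0.684
  ψ = 0.684: g = -0.0109, g' = -0.827 → ψ = 0.671
Converged at ψ = 0.671.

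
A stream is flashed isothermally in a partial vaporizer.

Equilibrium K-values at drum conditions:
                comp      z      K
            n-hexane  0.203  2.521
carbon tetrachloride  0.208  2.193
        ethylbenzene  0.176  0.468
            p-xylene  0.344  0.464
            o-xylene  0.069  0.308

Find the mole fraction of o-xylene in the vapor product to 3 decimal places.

Rachford–Rice: g(ψ) = Σ zᵢ(Kᵢ−1)/(1+ψ(Kᵢ−1)) = 0.
Feasibility: ΣzᵢKᵢ = 1.231, Σzᵢ/Kᵢ = 1.517 — both > 1, two phases present.
Newton–Raphson from ψ = 0.43:
  ψ = 0.430: g = -0.0783, g' = -0.619 → ψ = 0.303
  ψ = 0.303: g = 0.0012, g' = -0.644 → ψ = 0.305
Converged at ψ = 0.305.
Compositions from xᵢ = zᵢ/(1+ψ(Kᵢ−1)), yᵢ = Kᵢxᵢ:
  n-hexane: x = 0.139, y = 0.350
  carbon tetrachloride: x = 0.152, y = 0.334
  ethylbenzene: x = 0.210, y = 0.098
  p-xylene: x = 0.411, y = 0.191
  o-xylene: x = 0.087, y = 0.027

y_o-xylene = 0.027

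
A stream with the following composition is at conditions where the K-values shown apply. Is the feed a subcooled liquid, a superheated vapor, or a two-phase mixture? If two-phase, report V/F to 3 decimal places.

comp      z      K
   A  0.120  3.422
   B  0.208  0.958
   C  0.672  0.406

ΣzᵢKᵢ = 0.883; Σzᵢ/Kᵢ = 1.907.
Since ΣzᵢKᵢ < 1 the mixture is below its bubble point — single liquid phase.

subcooled liquid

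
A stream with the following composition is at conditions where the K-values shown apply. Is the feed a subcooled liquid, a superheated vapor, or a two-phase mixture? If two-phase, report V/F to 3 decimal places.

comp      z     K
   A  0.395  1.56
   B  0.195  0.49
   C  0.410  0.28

ΣzᵢKᵢ = 0.827; Σzᵢ/Kᵢ = 2.115.
Since ΣzᵢKᵢ < 1 the mixture is below its bubble point — single liquid phase.

subcooled liquid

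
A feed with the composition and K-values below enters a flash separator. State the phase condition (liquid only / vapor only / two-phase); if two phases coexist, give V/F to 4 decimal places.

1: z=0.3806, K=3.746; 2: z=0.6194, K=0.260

ΣzᵢKᵢ = 1.5868; Σzᵢ/Kᵢ = 2.4839.
Both exceed 1, so a two-phase solution exists.
Binary case is linear: z₁(K₁−1)(1+ψ(K₂−1)) + z₂(K₂−1)(1+ψ(K₁−1)) = 0
⇒ ψ = [z₁(K₁−1)+z₂(K₂−1)] / [−(K₁−1)(K₂−1)] = 0.58677/2.03204 = 0.2888

two-phase, V/F = 0.2888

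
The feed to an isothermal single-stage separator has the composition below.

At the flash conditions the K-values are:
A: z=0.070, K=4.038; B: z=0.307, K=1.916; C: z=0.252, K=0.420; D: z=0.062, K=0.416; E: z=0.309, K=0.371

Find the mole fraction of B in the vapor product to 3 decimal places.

y_B = 0.528

Let ψ = V/F and solve Σ zᵢ(Kᵢ−1)/(1+ψ(Kᵢ−1)) = 0.
Check two-phase: ΣzᵢKᵢ = 1.117 > 1 and Σzᵢ/Kᵢ = 1.759 > 1, so g(0) = 0.117 > 0 and g(1) = -0.759 < 0.
Newton iteration, ψ⁰ = 0.6:
  ψ = 0.600: g = -0.3353, g' = -0.753 → ψ = 0.155
  ψ = 0.155: g = -0.0249, g' = -0.774 → ψ = 0.123
  ψ = 0.123: g = 0.0007, g' = -0.817 → ψ = 0.124
Converged at ψ = 0.124.
Compositions from xᵢ = zᵢ/(1+ψ(Kᵢ−1)), yᵢ = Kᵢxᵢ:
  A: x = 0.051, y = 0.205
  B: x = 0.276, y = 0.528
  C: x = 0.271, y = 0.114
  D: x = 0.067, y = 0.028
  E: x = 0.335, y = 0.124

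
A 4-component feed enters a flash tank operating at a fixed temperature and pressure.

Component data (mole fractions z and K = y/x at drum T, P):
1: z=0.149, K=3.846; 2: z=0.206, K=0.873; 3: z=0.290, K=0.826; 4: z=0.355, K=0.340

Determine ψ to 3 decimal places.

Material balance + equilibrium reduce to Σ zᵢ(Kᵢ−1)/(1+ψ(Kᵢ−1)) = 0.
Feasibility: ΣzᵢKᵢ = 1.113, Σzᵢ/Kᵢ = 1.670 — both > 1, two phases present.
Newton–Raphson from ψ = 0.5:
  ψ = 0.500: g = -0.2579, g' = -0.564 → ψ = 0.043
  ψ = 0.043: g = 0.0595, g' = -1.134 → ψ = 0.095
  ψ = 0.095: g = 0.0056, g' = -0.935 → ψ = 0.101
  ψ = 0.101: g = 0.0001, g' = -0.917 → ψ = 0.102
Converged at ψ = 0.102.

ψ = 0.102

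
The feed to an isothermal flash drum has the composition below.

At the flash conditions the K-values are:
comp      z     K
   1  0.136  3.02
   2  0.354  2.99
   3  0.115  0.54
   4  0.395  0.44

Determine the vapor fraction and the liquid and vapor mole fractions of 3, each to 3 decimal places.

Rachford–Rice: g(ψ) = Σ zᵢ(Kᵢ−1)/(1+ψ(Kᵢ−1)) = 0.
g(0) = ΣzᵢKᵢ − 1 = 0.705 and g(1) = 1 − Σzᵢ/Kᵢ = -0.274, so a root lies in (0, 1).
Newton iteration, ψ⁰ = 0.4:
  ψ = 0.400: g = 0.1943, g' = -0.847 → ψ = 0.630
  ψ = 0.630: g = 0.0176, g' = -0.727 → ψ = 0.654
Converged at ψ = 0.654.
Compositions from xᵢ = zᵢ/(1+ψ(Kᵢ−1)), yᵢ = Kᵢxᵢ:
  1: x = 0.059, y = 0.177
  2: x = 0.154, y = 0.460
  3: x = 0.164, y = 0.089
  4: x = 0.623, y = 0.274

ψ = 0.654, x_3 = 0.164, y_3 = 0.089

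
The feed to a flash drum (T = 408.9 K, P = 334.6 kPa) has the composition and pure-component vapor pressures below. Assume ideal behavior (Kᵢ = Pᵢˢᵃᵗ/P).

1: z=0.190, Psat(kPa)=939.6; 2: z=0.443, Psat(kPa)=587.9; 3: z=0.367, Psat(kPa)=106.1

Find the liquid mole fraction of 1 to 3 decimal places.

Raoult's law: Kᵢ = Pᵢˢᵃᵗ/P = Pᵢˢᵃᵗ/334.6.
  K_1 = 939.6/334.6 = 2.80813, K_2 = 587.9/334.6 = 1.75702, K_3 = 106.1/334.6 = 0.31710
Rachford–Rice: g(V/F) = Σ zᵢ(Kᵢ−1)/(1+V/F(Kᵢ−1)) = 0.
g(0) = ΣzᵢKᵢ − 1 = 0.428 and g(1) = 1 − Σzᵢ/Kᵢ = -0.477, so a root lies in (0, 1).
Newton–Raphson from V/F = 0.5:
  V/F = 0.500: g = 0.0431, g' = -0.700 → V/F = 0.562
  V/F = 0.562: g = -0.0008, g' = -0.728 → V/F = 0.561
Converged at V/F = 0.561.
Compositions from xᵢ = zᵢ/(1+V/F(Kᵢ−1)), yᵢ = Kᵢxᵢ:
  1: x = 0.094, y = 0.265
  2: x = 0.311, y = 0.546
  3: x = 0.595, y = 0.189

x_1 = 0.094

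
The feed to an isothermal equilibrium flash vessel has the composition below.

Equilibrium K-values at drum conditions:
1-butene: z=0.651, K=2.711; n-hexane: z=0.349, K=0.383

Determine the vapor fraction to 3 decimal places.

ψ = 0.851

Let ψ = V/F and solve Σ zᵢ(Kᵢ−1)/(1+ψ(Kᵢ−1)) = 0.
Check two-phase: ΣzᵢKᵢ = 1.899 > 1 and Σzᵢ/Kᵢ = 1.151 > 1, so g(0) = 0.899 > 0 and g(1) = -0.151 < 0.
Newton iteration, ψ⁰ = 0.39:
  ψ = 0.390: g = 0.3845, g' = -0.916 → ψ = 0.810
  ψ = 0.810: g = 0.0366, g' = -0.866 → ψ = 0.852
  ψ = 0.852: g = -0.0008, g' = -0.906 → ψ = 0.851
Converged at ψ = 0.851.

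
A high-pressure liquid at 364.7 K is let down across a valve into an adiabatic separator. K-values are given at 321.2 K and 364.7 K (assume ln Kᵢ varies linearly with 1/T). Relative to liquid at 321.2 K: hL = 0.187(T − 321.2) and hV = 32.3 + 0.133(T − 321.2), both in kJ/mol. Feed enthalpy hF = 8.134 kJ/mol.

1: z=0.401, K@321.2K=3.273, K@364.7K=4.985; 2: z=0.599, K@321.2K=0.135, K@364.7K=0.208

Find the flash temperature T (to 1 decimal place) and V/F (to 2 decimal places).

Adiabatic flash: solve Rachford–Rice at each trial T, then check hF = ψ·hV(T) + (1−ψ)·hL(T).
  T = 321.2 K: K = (3.273, 0.135), RR gives ψ = 0.200, H_out = 6.462 kJ/mol
  T = 364.7 K: K = (4.985, 0.208), RR gives ψ = 0.356, H_out = 18.797 kJ/mol
  T = 342.9 K: K = (4.092, 0.170), RR gives ψ = 0.289, H_out = 13.062 kJ/mol
  T = 332.0 K: K = (3.671, 0.152), RR gives ψ = 0.249, H_out = 9.903 kJ/mol
  T = 326.6 K: K = (3.470, 0.143), RR gives ψ = 0.226, H_out = 8.229 kJ/mol
  T = 323.9 K: K = (3.371, 0.139), RR gives ψ = 0.213, H_out = 7.358 kJ/mol
  T = 325.2 K: K = (3.418, 0.141), RR gives ψ = 0.219, H_out = 7.781 kJ/mol
Linear interpolation between T = 325.2 (H_out = 7.781) and T = 326.6 (H_out = 8.229) on hF = 8.134 gives T ≈ 326.3 K, at which ψ = 0.22.

T = 326.3 K, V/F = 0.22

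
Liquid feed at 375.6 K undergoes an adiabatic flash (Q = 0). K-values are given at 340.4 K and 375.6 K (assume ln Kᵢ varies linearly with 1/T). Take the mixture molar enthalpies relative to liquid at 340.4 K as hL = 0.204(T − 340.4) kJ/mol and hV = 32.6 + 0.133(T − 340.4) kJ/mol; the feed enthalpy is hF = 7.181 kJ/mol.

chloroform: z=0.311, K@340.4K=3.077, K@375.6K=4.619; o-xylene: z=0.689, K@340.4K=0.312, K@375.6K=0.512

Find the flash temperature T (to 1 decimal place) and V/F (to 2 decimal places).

Adiabatic flash: solve Rachford–Rice at each trial T, then check hF = ψ·hV(T) + (1−ψ)·hL(T).
  T = 340.4 K: K = (3.077, 0.312), RR gives ψ = 0.120, H_out = 3.922 kJ/mol
  T = 375.6 K: K = (4.619, 0.512), RR gives ψ = 0.447, H_out = 20.633 kJ/mol
  T = 358.0 K: K = (3.808, 0.405), RR gives ψ = 0.277, H_out = 12.272 kJ/mol
  T = 349.2 K: K = (3.432, 0.356), RR gives ψ = 0.200, H_out = 8.189 kJ/mol
  T = 344.8 K: K = (3.252, 0.334), RR gives ψ = 0.161, H_out = 6.091 kJ/mol
  T = 347.0 K: K = (3.341, 0.345), RR gives ψ = 0.181, H_out = 7.147 kJ/mol
Linear interpolation between T = 347.0 (H_out = 7.147) and T = 349.2 (H_out = 8.189) on hF = 7.181 gives T ≈ 347.1 K, at which ψ = 0.18.

T = 347.1 K, V/F = 0.18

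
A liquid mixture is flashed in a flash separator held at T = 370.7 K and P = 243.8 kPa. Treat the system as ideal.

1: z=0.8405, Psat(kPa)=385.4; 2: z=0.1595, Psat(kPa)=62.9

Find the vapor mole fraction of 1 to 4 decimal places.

Raoult's law: Kᵢ = Pᵢˢᵃᵗ/P = Pᵢˢᵃᵗ/243.8.
  K_1 = 385.4/243.8 = 1.580804, K_2 = 62.9/243.8 = 0.257998
Newton–Raphson from ψ = 0.47:
  ψ = 0.4700: g = 0.20176, g' = -0.3820 → ψ = 0.9982
  ψ = 0.9982: g = -0.14728, g' = -1.4190 → ψ = 0.8944
  ψ = 0.8944: g = -0.03055, g' = -0.8989 → ψ = 0.8604
  ψ = 0.8604: g = -0.00178, g' = -0.7977 → ψ = 0.8581
Converged at ψ = 0.8581.
Compositions from xᵢ = zᵢ/(1+ψ(Kᵢ−1)), yᵢ = Kᵢxᵢ:
  1: x = 0.5609, y = 0.8867
  2: x = 0.4391, y = 0.1133

y_1 = 0.8867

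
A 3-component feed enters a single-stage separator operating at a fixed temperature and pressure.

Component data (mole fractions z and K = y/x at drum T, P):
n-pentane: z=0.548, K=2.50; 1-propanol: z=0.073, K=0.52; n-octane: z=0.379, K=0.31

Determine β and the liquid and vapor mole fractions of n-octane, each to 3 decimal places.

Rachford–Rice: g(β) = Σ zᵢ(Kᵢ−1)/(1+β(Kᵢ−1)) = 0.
Check two-phase: ΣzᵢKᵢ = 1.525 > 1 and Σzᵢ/Kᵢ = 1.582 > 1, so g(0) = 0.525 > 0 and g(1) = -0.582 < 0.
Newton iteration, β⁰ = 0.5:
  β = 0.500: g = 0.0244, g' = -0.852 → β = 0.529
  β = 0.529: g = -0.0001, g' = -0.861 → β = 0.528
Converged at β = 0.528.
Compositions from xᵢ = zᵢ/(1+β(Kᵢ−1)), yᵢ = Kᵢxᵢ:
  n-pentane: x = 0.306, y = 0.764
  1-propanol: x = 0.098, y = 0.051
  n-octane: x = 0.597, y = 0.185

β = 0.528, x_n-octane = 0.597, y_n-octane = 0.185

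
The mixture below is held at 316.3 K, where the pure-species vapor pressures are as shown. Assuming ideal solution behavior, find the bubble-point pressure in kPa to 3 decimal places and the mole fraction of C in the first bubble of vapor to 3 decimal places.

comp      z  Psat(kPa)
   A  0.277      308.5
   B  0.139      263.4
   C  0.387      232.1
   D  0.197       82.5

Pbub = 228.142 kPa, y_C = 0.394

At the bubble point ψ → 0, so ΣzᵢKᵢ = 1 with Kᵢ = Pᵢˢᵃᵗ/P ⇒ P = ΣzᵢPᵢˢᵃᵗ.
P = 0.277·308.5 + 0.139·263.4 + 0.387·232.1 + 0.197·82.5 = 228.142 kPa
yᵢ = zᵢPᵢˢᵃᵗ/P ⇒ y_C = 0.387·232.1/228.142 = 0.394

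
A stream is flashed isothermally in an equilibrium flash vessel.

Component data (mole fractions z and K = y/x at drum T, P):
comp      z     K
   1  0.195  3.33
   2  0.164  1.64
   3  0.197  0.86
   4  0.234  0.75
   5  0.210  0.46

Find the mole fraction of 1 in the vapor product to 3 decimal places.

y_1 = 0.272

Rachford–Rice: g(β) = Σ zᵢ(Kᵢ−1)/(1+β(Kᵢ−1)) = 0.
Feasibility: ΣzᵢKᵢ = 1.360, Σzᵢ/Kᵢ = 1.156 — both > 1, two phases present.
Iterate (Newton) starting at β = 0.5:
  β = 0.500: g = 0.0375, g' = -0.403 → β = 0.593
  β = 0.593: g = 0.0012, g' = -0.379 → β = 0.596
Converged at β = 0.596.
Compositions from xᵢ = zᵢ/(1+β(Kᵢ−1)), yᵢ = Kᵢxᵢ:
  1: x = 0.082, y = 0.272
  2: x = 0.119, y = 0.195
  3: x = 0.215, y = 0.185
  4: x = 0.275, y = 0.206
  5: x = 0.310, y = 0.142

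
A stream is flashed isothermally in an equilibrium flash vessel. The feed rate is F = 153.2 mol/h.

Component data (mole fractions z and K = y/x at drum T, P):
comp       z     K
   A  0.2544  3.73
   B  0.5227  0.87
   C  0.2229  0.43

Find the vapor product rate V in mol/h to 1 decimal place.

Material balance + equilibrium reduce to Σ zᵢ(Kᵢ−1)/(1+ψ(Kᵢ−1)) = 0.
Check two-phase: ΣzᵢKᵢ = 1.4995 > 1 and Σzᵢ/Kᵢ = 1.1874 > 1, so g(0) = 0.4995 > 0 and g(1) = -0.1874 < 0.
Newton iteration, ψ⁰ = 0.5:
  ψ = 0.5000: g = 0.04329, g' = -0.4907 → ψ = 0.5882
  ψ = 0.5882: g = 0.00181, g' = -0.4535 → ψ = 0.5922
Converged at ψ = 0.5922.
Then V = ψ·F = 0.5922·153.2 = 90.7 mol/h and L = F − V = 62.5 mol/h.

V = 90.7 mol/h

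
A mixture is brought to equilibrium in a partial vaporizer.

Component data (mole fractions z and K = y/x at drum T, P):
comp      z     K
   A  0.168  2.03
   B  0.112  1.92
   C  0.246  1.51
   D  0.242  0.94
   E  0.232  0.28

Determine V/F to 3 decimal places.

Rachford–Rice: g(V/F) = Σ zᵢ(Kᵢ−1)/(1+V/F(Kᵢ−1)) = 0.
Feasibility: ΣzᵢKᵢ = 1.220, Σzᵢ/Kᵢ = 1.390 — both > 1, two phases present.
Newton iteration, V/F⁰ = 0.63:
  V/F = 0.630: g = -0.0557, g' = -0.544 → V/F = 0.528
  V/F = 0.528: g = -0.0040, g' = -0.471 → V/F = 0.519
Converged at V/F = 0.519.

V/F = 0.519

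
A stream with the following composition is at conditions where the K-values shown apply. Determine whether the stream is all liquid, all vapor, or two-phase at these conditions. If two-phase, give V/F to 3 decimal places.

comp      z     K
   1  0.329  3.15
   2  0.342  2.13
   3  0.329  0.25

two-phase, V/F = 0.682

ΣzᵢKᵢ = 1.847; Σzᵢ/Kᵢ = 1.581.
Both exceed 1, so a two-phase solution exists.
Let ψ = V/F and solve Σ zᵢ(Kᵢ−1)/(1+ψ(Kᵢ−1)) = 0.
Newton–Raphson from ψ = 0.61:
  ψ = 0.610: g = 0.0799, g' = -1.066 → ψ = 0.685
  ψ = 0.685: g = -0.0035, g' = -1.170 → ψ = 0.682
Converged at ψ = 0.682.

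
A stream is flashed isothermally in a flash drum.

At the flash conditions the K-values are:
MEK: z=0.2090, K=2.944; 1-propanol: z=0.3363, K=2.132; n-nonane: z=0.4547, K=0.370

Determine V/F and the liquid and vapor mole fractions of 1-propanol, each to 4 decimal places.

V/F = 0.5404, x_1-propanol = 0.2087, y_1-propanol = 0.4449

Newton iteration, V/F⁰ = 0.5:
  V/F = 0.5000: g = 0.03094, g' = -0.7634 → V/F = 0.5405
  V/F = 0.5405: g = -0.00008, g' = -0.7686 → V/F = 0.5404
Converged at V/F = 0.5404.
Compositions from xᵢ = zᵢ/(1+V/F(Kᵢ−1)), yᵢ = Kᵢxᵢ:
  MEK: x = 0.1019, y = 0.3001
  1-propanol: x = 0.2087, y = 0.4449
  n-nonane: x = 0.6894, y = 0.2551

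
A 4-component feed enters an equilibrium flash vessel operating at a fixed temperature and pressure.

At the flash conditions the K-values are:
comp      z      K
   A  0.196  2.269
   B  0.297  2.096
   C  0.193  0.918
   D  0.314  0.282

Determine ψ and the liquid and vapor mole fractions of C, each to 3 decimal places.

ψ = 0.491, x_C = 0.201, y_C = 0.185

Newton iteration, ψ⁰ = 0.5:
  ψ = 0.500: g = -0.0058, g' = -0.662 → ψ = 0.491
Converged at ψ = 0.491.
Compositions from xᵢ = zᵢ/(1+ψ(Kᵢ−1)), yᵢ = Kᵢxᵢ:
  A: x = 0.121, y = 0.274
  B: x = 0.193, y = 0.405
  C: x = 0.201, y = 0.185
  D: x = 0.485, y = 0.137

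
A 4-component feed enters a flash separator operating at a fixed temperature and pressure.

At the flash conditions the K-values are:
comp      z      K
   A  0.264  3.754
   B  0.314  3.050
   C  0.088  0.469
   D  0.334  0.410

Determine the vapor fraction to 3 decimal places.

ψ = 0.819

Rachford–Rice: g(ψ) = Σ zᵢ(Kᵢ−1)/(1+ψ(Kᵢ−1)) = 0.
g(0) = ΣzᵢKᵢ − 1 = 1.127 and g(1) = 1 − Σzᵢ/Kᵢ = -0.176, so a root lies in (0, 1).
Newton iteration, ψ⁰ = 0.6:
  ψ = 0.600: g = 0.1891, g' = -0.882 → ψ = 0.814
  ψ = 0.814: g = 0.0036, g' = -0.883 → ψ = 0.819
Converged at ψ = 0.819.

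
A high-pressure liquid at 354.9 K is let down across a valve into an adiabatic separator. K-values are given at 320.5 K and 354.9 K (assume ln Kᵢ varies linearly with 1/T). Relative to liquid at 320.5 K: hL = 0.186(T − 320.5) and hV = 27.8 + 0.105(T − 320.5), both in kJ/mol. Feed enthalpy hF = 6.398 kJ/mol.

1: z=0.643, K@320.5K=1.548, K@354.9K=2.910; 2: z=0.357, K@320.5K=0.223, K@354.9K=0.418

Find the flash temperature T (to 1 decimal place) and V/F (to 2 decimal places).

T = 321.7 K, V/F = 0.22

Adiabatic flash: solve Rachford–Rice at each trial T, then check hF = ψ·hV(T) + (1−ψ)·hL(T).
  T = 320.5 K: K = (1.548, 0.223), RR gives ψ = 0.176, H_out = 4.895 kJ/mol
  T = 354.9 K: K = (2.910, 0.418), RR gives ψ = 0.918, H_out = 29.358 kJ/mol
  T = 337.7 K: K = (2.157, 0.310), RR gives ψ = 0.624, H_out = 19.666 kJ/mol
  T = 329.1 K: K = (1.835, 0.264), RR gives ψ = 0.446, H_out = 13.698 kJ/mol
  T = 324.8 K: K = (1.687, 0.243), RR gives ψ = 0.330, H_out = 9.859 kJ/mol
  T = 322.6 K: K = (1.615, 0.233), RR gives ψ = 0.257, H_out = 7.504 kJ/mol
Linear interpolation between T = 320.5 (H_out = 4.895) and T = 322.6 (H_out = 7.504) on hF = 6.398 gives T ≈ 321.7 K, at which ψ = 0.22.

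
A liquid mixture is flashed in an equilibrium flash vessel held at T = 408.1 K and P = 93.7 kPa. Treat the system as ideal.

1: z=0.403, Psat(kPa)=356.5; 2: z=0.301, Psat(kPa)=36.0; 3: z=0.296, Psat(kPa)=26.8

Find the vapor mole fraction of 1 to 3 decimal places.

Raoult's law: Kᵢ = Pᵢˢᵃᵗ/P = Pᵢˢᵃᵗ/93.7.
  K_1 = 356.5/93.7 = 3.80470, K_2 = 36.0/93.7 = 0.38420, K_3 = 26.8/93.7 = 0.28602
Material balance + equilibrium reduce to Σ zᵢ(Kᵢ−1)/(1+β(Kᵢ−1)) = 0.
Feasibility: ΣzᵢKᵢ = 1.734, Σzᵢ/Kᵢ = 1.924 — both > 1, two phases present.
Iterate (Newton) starting at β = 0.45:
  β = 0.450: g = -0.0681, g' = -1.165 → β = 0.392
Converged at β = 0.392.
Compositions from xᵢ = zᵢ/(1+β(Kᵢ−1)), yᵢ = Kᵢxᵢ:
  1: x = 0.192, y = 0.730
  2: x = 0.397, y = 0.153
  3: x = 0.411, y = 0.118

y_1 = 0.730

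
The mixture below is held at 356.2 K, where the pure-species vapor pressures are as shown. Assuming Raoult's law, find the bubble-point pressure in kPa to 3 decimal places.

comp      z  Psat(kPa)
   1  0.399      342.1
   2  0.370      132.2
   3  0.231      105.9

Pbub = 209.875 kPa

At the bubble point ψ → 0, so ΣzᵢKᵢ = 1 with Kᵢ = Pᵢˢᵃᵗ/P ⇒ P = ΣzᵢPᵢˢᵃᵗ.
P = 0.399·342.1 + 0.370·132.2 + 0.231·105.9 = 209.875 kPa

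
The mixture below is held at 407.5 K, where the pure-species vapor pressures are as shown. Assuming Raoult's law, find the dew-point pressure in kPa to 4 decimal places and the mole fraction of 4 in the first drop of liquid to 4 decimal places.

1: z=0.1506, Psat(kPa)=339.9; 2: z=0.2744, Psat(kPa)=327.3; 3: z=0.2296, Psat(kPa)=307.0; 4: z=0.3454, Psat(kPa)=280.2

Pdew = 306.5585 kPa, x_4 = 0.3779

At the dew point ψ → 1, so Σzᵢ/Kᵢ = 1 with Kᵢ = Pᵢˢᵃᵗ/P ⇒ 1/P = Σzᵢ/Pᵢˢᵃᵗ.
1/P = 0.1506/339.9 + 0.2744/327.3 + 0.2296/307.0 + 0.3454/280.2 = 0.0032620 ⇒ P = 306.5585 kPa
xᵢ = zᵢP/Pᵢˢᵃᵗ ⇒ x_4 = 0.3454·306.5585/280.2 = 0.3779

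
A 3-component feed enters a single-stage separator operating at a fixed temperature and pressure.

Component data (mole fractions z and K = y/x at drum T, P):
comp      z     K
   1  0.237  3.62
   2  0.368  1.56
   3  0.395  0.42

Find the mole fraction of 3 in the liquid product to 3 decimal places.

x_3 = 0.647

Material balance + equilibrium reduce to Σ zᵢ(Kᵢ−1)/(1+V/F(Kᵢ−1)) = 0.
Check two-phase: ΣzᵢKᵢ = 1.598 > 1 and Σzᵢ/Kᵢ = 1.242 > 1, so g(0) = 0.598 > 0 and g(1) = -0.242 < 0.
Newton–Raphson from V/F = 0.68:
  V/F = 0.680: g = -0.0058, g' = -0.633 → V/F = 0.671
Converged at V/F = 0.671.
Compositions from xᵢ = zᵢ/(1+V/F(Kᵢ−1)), yᵢ = Kᵢxᵢ:
  1: x = 0.086, y = 0.311
  2: x = 0.268, y = 0.417
  3: x = 0.647, y = 0.272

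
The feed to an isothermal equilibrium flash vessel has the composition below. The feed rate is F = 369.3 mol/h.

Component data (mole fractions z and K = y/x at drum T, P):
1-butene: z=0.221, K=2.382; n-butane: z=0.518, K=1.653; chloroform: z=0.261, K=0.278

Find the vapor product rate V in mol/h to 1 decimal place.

Material balance + equilibrium reduce to Σ zᵢ(Kᵢ−1)/(1+β(Kᵢ−1)) = 0.
g(0) = ΣzᵢKᵢ − 1 = 0.455 and g(1) = 1 − Σzᵢ/Kᵢ = -0.345, so a root lies in (0, 1).
Iterate (Newton) starting at β = 0.5:
  β = 0.500: g = 0.1407, g' = -0.606 → β = 0.732
  β = 0.732: g = -0.0190, g' = -0.818 → β = 0.709
  β = 0.709: g = -0.0004, g' = -0.782 → β = 0.708
Converged at β = 0.708.
Then V = β·F = 0.7082·369.3 = 261.6 mol/h and L = F − V = 107.7 mol/h.

V = 261.6 mol/h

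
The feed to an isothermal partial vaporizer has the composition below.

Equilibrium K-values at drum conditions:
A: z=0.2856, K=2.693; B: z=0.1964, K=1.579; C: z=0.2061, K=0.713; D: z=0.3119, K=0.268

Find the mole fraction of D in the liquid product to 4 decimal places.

x_D = 0.4351

Rachford–Rice: g(ψ) = Σ zᵢ(Kᵢ−1)/(1+ψ(Kᵢ−1)) = 0.
Feasibility: ΣzᵢKᵢ = 1.3098, Σzᵢ/Kᵢ = 1.6833 — both > 1, two phases present.
Iterate (Newton) starting at ψ = 0.57:
  ψ = 0.5700: g = -0.13093, g' = -0.7656 → ψ = 0.3990
  ψ = 0.3990: g = -0.00833, g' = -0.6902 → ψ = 0.3869
Converged at ψ = 0.3869.
Compositions from xᵢ = zᵢ/(1+ψ(Kᵢ−1)), yᵢ = Kᵢxᵢ:
  A: x = 0.1726, y = 0.4647
  B: x = 0.1605, y = 0.2534
  C: x = 0.2318, y = 0.1653
  D: x = 0.4351, y = 0.1166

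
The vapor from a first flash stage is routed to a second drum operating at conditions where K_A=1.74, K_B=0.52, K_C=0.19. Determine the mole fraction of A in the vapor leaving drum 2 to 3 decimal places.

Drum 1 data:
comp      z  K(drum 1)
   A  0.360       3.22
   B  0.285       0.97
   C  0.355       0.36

y_A (drum 2) = 0.795

Drum 1:
Let ψ₁ = V/F and solve Σ zᵢ(Kᵢ−1)/(1+ψ₁(Kᵢ−1)) = 0.
g(0) = ΣzᵢKᵢ − 1 = 0.563 and g(1) = 1 − Σzᵢ/Kᵢ = -0.392, so a root lies in (0, 1).
Newton–Raphson from ψ₁ = 0.7:
  ψ₁ = 0.700: g = -0.1074, g' = -0.749 → ψ₁ = 0.557
  ψ₁ = 0.557: g = -0.0042, g' = -0.706 → ψ₁ = 0.551
Converged at ψ₁ = 0.551.
Drum-1 compositions:
  A: x = 0.162, y = 0.522
  B: x = 0.290, y = 0.281
  C: x = 0.548, y = 0.197
Drum-2 feed = drum-1 vapor: z₂ = (0.5215, 0.2811, 0.1974).
Drum 2:
Rachford–Rice: g(ψ₂) = Σ zᵢ(Kᵢ−1)/(1+ψ₂(Kᵢ−1)) = 0.
Check two-phase: ΣzᵢKᵢ = 1.091 > 1 and Σzᵢ/Kᵢ = 1.879 > 1, so g(0) = 0.091 > 0 and g(1) = -0.879 < 0.
Newton iteration, ψ₂⁰ = 0.5:
  ψ₂ = 0.500: g = -0.1645, g' = -0.630 → ψ₂ = 0.239
  ψ₂ = 0.239: g = -0.0227, g' = -0.488 → ψ₂ = 0.192
Converged at ψ₂ = 0.192.
  A: x = 0.457, y = 0.795
  B: x = 0.310, y = 0.161
  C: x = 0.234, y = 0.044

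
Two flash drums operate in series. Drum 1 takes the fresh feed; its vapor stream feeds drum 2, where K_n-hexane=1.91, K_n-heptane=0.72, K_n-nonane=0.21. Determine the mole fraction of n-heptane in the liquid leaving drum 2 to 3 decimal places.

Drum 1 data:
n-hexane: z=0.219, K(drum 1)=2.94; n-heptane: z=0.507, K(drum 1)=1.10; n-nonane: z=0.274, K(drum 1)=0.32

x_n-heptane (drum 2) = 0.557

Drum 1:
Let ψ₁ = V/F and solve Σ zᵢ(Kᵢ−1)/(1+ψ₁(Kᵢ−1)) = 0.
g(0) = ΣzᵢKᵢ − 1 = 0.289 and g(1) = 1 − Σzᵢ/Kᵢ = -0.392, so a root lies in (0, 1).
Newton iteration, ψ₁⁰ = 0.41:
  ψ₁ = 0.410: g = 0.0270, g' = -0.504 → ψ₁ = 0.464
Converged at ψ₁ = 0.464.
Drum-1 compositions:
  n-hexane: x = 0.115, y = 0.339
  n-heptane: x = 0.485, y = 0.533
  n-nonane: x = 0.400, y = 0.128
Drum-2 feed = drum-1 vapor: z₂ = (0.3390, 0.5330, 0.1281).
Drum 2:
Let ψ₂ = V/F and solve Σ zᵢ(Kᵢ−1)/(1+ψ₂(Kᵢ−1)) = 0.
Feasibility: ΣzᵢKᵢ = 1.058, Σzᵢ/Kᵢ = 1.528 — both > 1, two phases present.
Newton–Raphson from ψ₂ = 0.5:
  ψ₂ = 0.500: g = -0.1288, g' = -0.407 → ψ₂ = 0.184
  ψ₂ = 0.184: g = -0.0115, g' = -0.362 → ψ₂ = 0.152
Converged at ψ₂ = 0.152.
  n-hexane: x = 0.298, y = 0.569
  n-heptane: x = 0.557, y = 0.401
  n-nonane: x = 0.146, y = 0.031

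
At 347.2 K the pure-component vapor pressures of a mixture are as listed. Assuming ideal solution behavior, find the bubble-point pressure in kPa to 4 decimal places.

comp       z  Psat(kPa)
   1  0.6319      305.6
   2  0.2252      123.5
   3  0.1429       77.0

Pbub = 231.9241 kPa

At the bubble point ψ → 0, so ΣzᵢKᵢ = 1 with Kᵢ = Pᵢˢᵃᵗ/P ⇒ P = ΣzᵢPᵢˢᵃᵗ.
P = 0.6319·305.6 + 0.2252·123.5 + 0.1429·77.0 = 231.9241 kPa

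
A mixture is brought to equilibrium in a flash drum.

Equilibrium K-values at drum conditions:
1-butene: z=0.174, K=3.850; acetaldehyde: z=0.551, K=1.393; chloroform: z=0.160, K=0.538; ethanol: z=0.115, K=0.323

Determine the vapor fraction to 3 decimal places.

ψ = 0.854

Material balance + equilibrium reduce to Σ zᵢ(Kᵢ−1)/(1+ψ(Kᵢ−1)) = 0.
Check two-phase: ΣzᵢKᵢ = 1.561 > 1 and Σzᵢ/Kᵢ = 1.094 > 1, so g(0) = 0.561 > 0 and g(1) = -0.094 < 0.
Iterate (Newton) starting at ψ = 0.67:
  ψ = 0.670: g = 0.0923, g' = -0.468 → ψ = 0.867
  ψ = 0.867: g = -0.0075, g' = -0.569 → ψ = 0.854
Converged at ψ = 0.854.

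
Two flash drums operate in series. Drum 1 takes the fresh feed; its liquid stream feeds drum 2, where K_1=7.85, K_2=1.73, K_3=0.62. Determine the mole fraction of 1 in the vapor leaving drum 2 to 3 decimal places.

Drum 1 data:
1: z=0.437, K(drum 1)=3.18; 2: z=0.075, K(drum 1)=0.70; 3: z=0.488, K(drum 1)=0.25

y_1 (drum 2) = 0.344

Drum 1:
Let ψ₁ = V/F and solve Σ zᵢ(Kᵢ−1)/(1+ψ₁(Kᵢ−1)) = 0.
g(0) = ΣzᵢKᵢ − 1 = 0.564 and g(1) = 1 − Σzᵢ/Kᵢ = -1.197, so a root lies in (0, 1).
Iterate (Newton) starting at ψ₁ = 0.68:
  ψ₁ = 0.680: g = -0.3914, g' = -1.491 → ψ₁ = 0.417
  ψ₁ = 0.417: g = -0.0598, g' = -1.160 → ψ₁ = 0.366
Converged at ψ₁ = 0.366.
Drum-1 compositions:
  1: x = 0.243, y = 0.773
  2: x = 0.084, y = 0.059
  3: x = 0.673, y = 0.168
Drum-2 feed = drum-1 liquid: z₂ = (0.2430, 0.0843, 0.6727).
Drum 2:
Let ψ₂ = V/F and solve Σ zᵢ(Kᵢ−1)/(1+ψ₂(Kᵢ−1)) = 0.
Check two-phase: ΣzᵢKᵢ = 2.471 > 1 and Σzᵢ/Kᵢ = 1.165 > 1, so g(0) = 1.471 > 0 and g(1) = -0.165 < 0.
Newton–Raphson from ψ₂ = 0.64:
  ψ₂ = 0.640: g = 0.0133, g' = -0.584 → ψ₂ = 0.663
Converged at ψ₂ = 0.663.
  1: x = 0.044, y = 0.344
  2: x = 0.057, y = 0.098
  3: x = 0.899, y = 0.558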